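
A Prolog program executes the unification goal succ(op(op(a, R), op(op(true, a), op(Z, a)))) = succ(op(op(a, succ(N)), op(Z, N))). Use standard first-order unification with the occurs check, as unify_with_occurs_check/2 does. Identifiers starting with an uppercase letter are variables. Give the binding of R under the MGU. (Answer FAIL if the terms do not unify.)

succ(op(op(true, a), a))

Decompose succ/1: op(op(a, R), op(op(true, a), op(Z, a))) = op(op(a, succ(N)), op(Z, N)).
Decompose op/2: op(a, R) = op(a, succ(N)),  op(op(true, a), op(Z, a)) = op(Z, N).
Decompose op/2: a = a,  R = succ(N).
Delete trivial equation a = a.
Bind R := succ(N); no other remaining equation mentions R.
Decompose op/2: op(true, a) = Z,  op(Z, a) = N.
Bind Z := op(true, a); substituting into the remaining equation gives: op(op(true, a), a) = N.
Bind N := op(op(true, a), a). Substituting into the earlier binding gives R := succ(op(op(true, a), a)).
MGU = { R ↦ succ(op(op(true, a), a)), Z ↦ op(true, a), N ↦ op(op(true, a), a) }, so R ↦ succ(op(op(true, a), a)).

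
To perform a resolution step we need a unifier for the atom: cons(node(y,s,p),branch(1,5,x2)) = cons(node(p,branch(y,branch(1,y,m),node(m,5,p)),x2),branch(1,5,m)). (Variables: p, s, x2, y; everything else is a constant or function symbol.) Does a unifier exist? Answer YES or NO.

Decompose cons/2: node(y,s,p) = node(p,branch(y,branch(1,y,m),node(m,5,p)),x2),  branch(1,5,x2) = branch(1,5,m).
Decompose node/3: y = p,  s = branch(y,branch(1,y,m),node(m,5,p)),  p = x2.
Bind y := p; substituting into the one remaining equation that mentions y gives: s = branch(p,branch(1,p,m),node(m,5,p)).
Bind s := branch(p,branch(1,p,m),node(m,5,p)); no other remaining equation mentions s.
Bind p := x2; no other remaining equation mentions p. Substituting into the earlier bindings gives y := x2, s := branch(x2,branch(1,x2,m),node(m,5,x2)).
Decompose branch/3: 1 = 1,  5 = 5,  x2 = m.
Delete trivial equation 1 = 1.
Delete trivial equation 5 = 5.
Bind x2 := m. Substituting into the earlier bindings gives y := m, s := branch(m,branch(1,m,m),node(m,5,m)), p := m.
No equations remain and no clash or occurs-check failure arose, so a unifier exists.

YES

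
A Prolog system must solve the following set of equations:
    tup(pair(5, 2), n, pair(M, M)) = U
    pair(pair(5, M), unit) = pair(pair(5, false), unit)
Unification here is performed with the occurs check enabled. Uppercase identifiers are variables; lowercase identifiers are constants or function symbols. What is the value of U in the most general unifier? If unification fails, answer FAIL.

Bind U := tup(pair(5, 2), n, pair(M, M)); no other remaining equation mentions U.
Decompose pair/2: pair(5, M) = pair(5, false),  unit = unit.
Decompose pair/2: 5 = 5,  M = false.
Delete trivial equation 5 = 5.
Bind M := false; no other remaining equation mentions M. Substituting into the earlier binding gives U := tup(pair(5, 2), n, pair(false, false)).
Delete trivial equation unit = unit.
MGU = { U -> tup(pair(5, 2), n, pair(false, false)), M -> false }, so U -> tup(pair(5, 2), n, pair(false, false)).

tup(pair(5, 2), n, pair(false, false))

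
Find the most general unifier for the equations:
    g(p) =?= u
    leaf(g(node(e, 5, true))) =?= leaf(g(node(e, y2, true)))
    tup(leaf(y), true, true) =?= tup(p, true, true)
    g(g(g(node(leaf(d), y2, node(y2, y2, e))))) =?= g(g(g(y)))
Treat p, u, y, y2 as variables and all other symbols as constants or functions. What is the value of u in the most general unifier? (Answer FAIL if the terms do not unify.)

g(leaf(node(leaf(d), 5, node(5, 5, e))))

Bind u := g(p); no other remaining equation mentions u.
Decompose leaf/1: g(node(e, 5, true)) =?= g(node(e, y2, true)).
Decompose g/1: node(e, 5, true) =?= node(e, y2, true).
Decompose node/3: e =?= e,  5 =?= y2,  true =?= true.
Delete trivial equation e =?= e.
Bind y2 := 5; substituting into the one remaining equation that mentions y2 gives: g(g(g(node(leaf(d), 5, node(5, 5, e))))) =?= g(g(g(y))).
Delete trivial equation true =?= true.
Decompose tup/3: leaf(y) =?= p,  true =?= true,  true =?= true.
Bind p := leaf(y); no other remaining equation mentions p. Substituting into the earlier binding gives u := g(leaf(y)).
Delete trivial equation true =?= true.
Delete trivial equation true =?= true.
Decompose g/1: g(g(node(leaf(d), 5, node(5, 5, e)))) =?= g(g(y)).
Decompose g/1: g(node(leaf(d), 5, node(5, 5, e))) =?= g(y).
Decompose g/1: node(leaf(d), 5, node(5, 5, e)) =?= y.
Bind y := node(leaf(d), 5, node(5, 5, e)). Substituting into the earlier bindings gives u := g(leaf(node(leaf(d), 5, node(5, 5, e)))), p := leaf(node(leaf(d), 5, node(5, 5, e))).
MGU = { u -> g(leaf(node(leaf(d), 5, node(5, 5, e)))), y2 -> 5, p -> leaf(node(leaf(d), 5, node(5, 5, e))), y -> node(leaf(d), 5, node(5, 5, e)) }, so u -> g(leaf(node(leaf(d), 5, node(5, 5, e)))).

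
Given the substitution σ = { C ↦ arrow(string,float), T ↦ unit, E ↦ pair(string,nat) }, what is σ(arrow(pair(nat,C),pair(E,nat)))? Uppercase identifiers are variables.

arrow(pair(nat,arrow(string,float)),pair(pair(string,nat),nat))

Replace each occurrence of C with arrow(string,float).
Replace each occurrence of E with pair(string,nat).
Result: arrow(pair(nat,arrow(string,float)),pair(pair(string,nat),nat)).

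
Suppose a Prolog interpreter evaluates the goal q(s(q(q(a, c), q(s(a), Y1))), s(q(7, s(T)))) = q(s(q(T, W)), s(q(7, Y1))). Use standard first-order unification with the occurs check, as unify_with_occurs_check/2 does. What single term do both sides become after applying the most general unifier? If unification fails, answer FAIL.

Decompose q/2: s(q(q(a, c), q(s(a), Y1))) = s(q(T, W)),  s(q(7, s(T))) = s(q(7, Y1)).
Decompose s/1: q(q(a, c), q(s(a), Y1)) = q(T, W).
Decompose q/2: q(a, c) = T,  q(s(a), Y1) = W.
Bind T := q(a, c); substituting into the one remaining equation that mentions T gives: s(q(7, s(q(a, c)))) = s(q(7, Y1)).
Bind W := q(s(a), Y1); no other remaining equation mentions W.
Decompose s/1: q(7, s(q(a, c))) = q(7, Y1).
Decompose q/2: 7 = 7,  s(q(a, c)) = Y1.
Delete trivial equation 7 = 7.
Bind Y1 := s(q(a, c)). Substituting into the earlier binding gives W := q(s(a), s(q(a, c))).
Applying the MGU to either side gives q(s(q(q(a, c), q(s(a), s(q(a, c))))), s(q(7, s(q(a, c))))).

q(s(q(q(a, c), q(s(a), s(q(a, c))))), s(q(7, s(q(a, c)))))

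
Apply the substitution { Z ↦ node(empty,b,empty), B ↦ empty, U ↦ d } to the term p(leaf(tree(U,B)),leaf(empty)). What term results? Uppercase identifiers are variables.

p(leaf(tree(d,empty)),leaf(empty))

Replace each occurrence of B with empty.
Replace each occurrence of U with d.
Result: p(leaf(tree(d,empty)),leaf(empty)).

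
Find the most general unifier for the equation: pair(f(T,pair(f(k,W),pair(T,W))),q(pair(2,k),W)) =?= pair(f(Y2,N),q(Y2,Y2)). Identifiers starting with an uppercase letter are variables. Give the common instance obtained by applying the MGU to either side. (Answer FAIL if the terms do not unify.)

Decompose pair/2: f(T,pair(f(k,W),pair(T,W))) =?= f(Y2,N),  q(pair(2,k),W) =?= q(Y2,Y2).
Decompose f/2: T =?= Y2,  pair(f(k,W),pair(T,W)) =?= N.
Bind T := Y2; substituting into the one remaining equation that mentions T gives: pair(f(k,W),pair(Y2,W)) =?= N.
Bind N := pair(f(k,W),pair(Y2,W)); no other remaining equation mentions N.
Decompose q/2: pair(2,k) =?= Y2,  W =?= Y2.
Bind Y2 := pair(2,k); substituting into the remaining equation gives: W =?= pair(2,k). Substituting into the earlier bindings gives T := pair(2,k), N := pair(f(k,W),pair(pair(2,k),W)).
Bind W := pair(2,k). Substituting into the earlier binding gives N := pair(f(k,pair(2,k)),pair(pair(2,k),pair(2,k))).
Applying the MGU to either side gives pair(f(pair(2,k),pair(f(k,pair(2,k)),pair(pair(2,k),pair(2,k)))),q(pair(2,k),pair(2,k))).

pair(f(pair(2,k),pair(f(k,pair(2,k)),pair(pair(2,k),pair(2,k)))),q(pair(2,k),pair(2,k)))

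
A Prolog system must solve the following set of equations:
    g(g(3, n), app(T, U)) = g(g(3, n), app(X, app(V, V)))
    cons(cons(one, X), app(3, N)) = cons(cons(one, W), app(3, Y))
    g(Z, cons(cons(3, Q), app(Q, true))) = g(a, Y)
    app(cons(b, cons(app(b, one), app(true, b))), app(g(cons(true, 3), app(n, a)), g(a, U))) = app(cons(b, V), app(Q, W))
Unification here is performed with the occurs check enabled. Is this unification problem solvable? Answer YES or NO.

YES

Decompose g/2: g(3, n) = g(3, n),  app(T, U) = app(X, app(V, V)).
Delete trivial equation g(3, n) = g(3, n).
Decompose app/2: T = X,  U = app(V, V).
Bind T := X; no other remaining equation mentions T.
Bind U := app(V, V); substituting into the one remaining equation that mentions U gives: app(cons(b, cons(app(b, one), app(true, b))), app(g(cons(true, 3), app(n, a)), g(a, app(V, V)))) = app(cons(b, V), app(Q, W)).
Decompose cons/2: cons(one, X) = cons(one, W),  app(3, N) = app(3, Y).
Decompose cons/2: one = one,  X = W.
Delete trivial equation one = one.
Bind X := W; no other remaining equation mentions X. Substituting into the earlier binding gives T := W.
Decompose app/2: 3 = 3,  N = Y.
Delete trivial equation 3 = 3.
Bind N := Y; no other remaining equation mentions N.
Decompose g/2: Z = a,  cons(cons(3, Q), app(Q, true)) = Y.
Bind Z := a; no other remaining equation mentions Z.
Bind Y := cons(cons(3, Q), app(Q, true)); no other remaining equation mentions Y. Substituting into the earlier binding gives N := cons(cons(3, Q), app(Q, true)).
Decompose app/2: cons(b, cons(app(b, one), app(true, b))) = cons(b, V),  app(g(cons(true, 3), app(n, a)), g(a, app(V, V))) = app(Q, W).
Decompose cons/2: b = b,  cons(app(b, one), app(true, b)) = V.
Delete trivial equation b = b.
Bind V := cons(app(b, one), app(true, b)); substituting into the remaining equation gives: app(g(cons(true, 3), app(n, a)), g(a, app(cons(app(b, one), app(true, b)), cons(app(b, one), app(true, b))))) = app(Q, W). Substituting into the earlier binding gives U := app(cons(app(b, one), app(true, b)), cons(app(b, one), app(true, b))).
Decompose app/2: g(cons(true, 3), app(n, a)) = Q,  g(a, app(cons(app(b, one), app(true, b)), cons(app(b, one), app(true, b)))) = W.
Bind Q := g(cons(true, 3), app(n, a)); no other remaining equation mentions Q. Substituting into the earlier bindings gives N := cons(cons(3, g(cons(true, 3), app(n, a))), app(g(cons(true, 3), app(n, a)), true)), Y := cons(cons(3, g(cons(true, 3), app(n, a))), app(g(cons(true, 3), app(n, a)), true)).
Bind W := g(a, app(cons(app(b, one), app(true, b)), cons(app(b, one), app(true, b)))). Substituting into the earlier bindings gives T := g(a, app(cons(app(b, one), app(true, b)), cons(app(b, one), app(true, b)))), X := g(a, app(cons(app(b, one), app(true, b)), cons(app(b, one), app(true, b)))).
No equations remain and no clash or occurs-check failure arose, so a unifier exists.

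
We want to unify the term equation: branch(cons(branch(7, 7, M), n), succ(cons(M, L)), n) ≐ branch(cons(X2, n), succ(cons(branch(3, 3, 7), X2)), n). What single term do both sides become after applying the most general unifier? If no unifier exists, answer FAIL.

Decompose branch/3: cons(branch(7, 7, M), n) ≐ cons(X2, n),  succ(cons(M, L)) ≐ succ(cons(branch(3, 3, 7), X2)),  n ≐ n.
Decompose cons/2: branch(7, 7, M) ≐ X2,  n ≐ n.
Bind X2 := branch(7, 7, M); substituting into the one remaining equation that mentions X2 gives: succ(cons(M, L)) ≐ succ(cons(branch(3, 3, 7), branch(7, 7, M))).
Delete trivial equation n ≐ n.
Decompose succ/1: cons(M, L) ≐ cons(branch(3, 3, 7), branch(7, 7, M)).
Decompose cons/2: M ≐ branch(3, 3, 7),  L ≐ branch(7, 7, M).
Bind M := branch(3, 3, 7); substituting into the one remaining equation that mentions M gives: L ≐ branch(7, 7, branch(3, 3, 7)). Substituting into the earlier binding gives X2 := branch(7, 7, branch(3, 3, 7)).
Bind L := branch(7, 7, branch(3, 3, 7)); no other remaining equation mentions L.
Delete trivial equation n ≐ n.
Applying the MGU to either side gives branch(cons(branch(7, 7, branch(3, 3, 7)), n), succ(cons(branch(3, 3, 7), branch(7, 7, branch(3, 3, 7)))), n).

branch(cons(branch(7, 7, branch(3, 3, 7)), n), succ(cons(branch(3, 3, 7), branch(7, 7, branch(3, 3, 7)))), n)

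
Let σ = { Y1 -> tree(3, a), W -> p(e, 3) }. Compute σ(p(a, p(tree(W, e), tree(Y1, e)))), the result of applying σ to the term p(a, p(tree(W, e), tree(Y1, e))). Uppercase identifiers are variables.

p(a, p(tree(p(e, 3), e), tree(tree(3, a), e)))

Replace each occurrence of Y1 with tree(3, a).
Replace each occurrence of W with p(e, 3).
Result: p(a, p(tree(p(e, 3), e), tree(tree(3, a), e))).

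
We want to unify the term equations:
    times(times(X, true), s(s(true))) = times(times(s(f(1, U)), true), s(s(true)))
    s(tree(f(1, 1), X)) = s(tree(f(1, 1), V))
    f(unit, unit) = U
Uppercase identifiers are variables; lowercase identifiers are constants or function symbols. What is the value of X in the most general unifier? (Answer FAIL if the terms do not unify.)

Decompose times/2: times(X, true) = times(s(f(1, U)), true),  s(s(true)) = s(s(true)).
Decompose times/2: X = s(f(1, U)),  true = true.
Bind X := s(f(1, U)); substituting into the one remaining equation that mentions X gives: s(tree(f(1, 1), s(f(1, U)))) = s(tree(f(1, 1), V)).
Delete trivial equation true = true.
Delete trivial equation s(s(true)) = s(s(true)).
Decompose s/1: tree(f(1, 1), s(f(1, U))) = tree(f(1, 1), V).
Decompose tree/2: f(1, 1) = f(1, 1),  s(f(1, U)) = V.
Delete trivial equation f(1, 1) = f(1, 1).
Bind V := s(f(1, U)); no other remaining equation mentions V.
Bind U := f(unit, unit). Substituting into the earlier bindings gives X := s(f(1, f(unit, unit))), V := s(f(1, f(unit, unit))).
MGU = { X -> s(f(1, f(unit, unit))), V -> s(f(1, f(unit, unit))), U -> f(unit, unit) }, so X -> s(f(1, f(unit, unit))).

s(f(1, f(unit, unit)))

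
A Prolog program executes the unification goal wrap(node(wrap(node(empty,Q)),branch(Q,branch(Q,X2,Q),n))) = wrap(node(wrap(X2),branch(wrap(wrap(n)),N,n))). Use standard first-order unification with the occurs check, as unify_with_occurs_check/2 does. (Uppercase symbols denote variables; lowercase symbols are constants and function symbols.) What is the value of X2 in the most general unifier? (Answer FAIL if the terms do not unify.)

Decompose wrap/1: node(wrap(node(empty,Q)),branch(Q,branch(Q,X2,Q),n)) = node(wrap(X2),branch(wrap(wrap(n)),N,n)).
Decompose node/2: wrap(node(empty,Q)) = wrap(X2),  branch(Q,branch(Q,X2,Q),n) = branch(wrap(wrap(n)),N,n).
Decompose wrap/1: node(empty,Q) = X2.
Bind X2 := node(empty,Q); substituting into the remaining equation gives: branch(Q,branch(Q,node(empty,Q),Q),n) = branch(wrap(wrap(n)),N,n).
Decompose branch/3: Q = wrap(wrap(n)),  branch(Q,node(empty,Q),Q) = N,  n = n.
Bind Q := wrap(wrap(n)); substituting into the one remaining equation that mentions Q gives: branch(wrap(wrap(n)),node(empty,wrap(wrap(n))),wrap(wrap(n))) = N. Substituting into the earlier binding gives X2 := node(empty,wrap(wrap(n))).
Bind N := branch(wrap(wrap(n)),node(empty,wrap(wrap(n))),wrap(wrap(n))); no other remaining equation mentions N.
Delete trivial equation n = n.
MGU = { X2 ↦ node(empty,wrap(wrap(n))), Q ↦ wrap(wrap(n)), N ↦ branch(wrap(wrap(n)),node(empty,wrap(wrap(n))),wrap(wrap(n))) }, so X2 ↦ node(empty,wrap(wrap(n))).

node(empty,wrap(wrap(n)))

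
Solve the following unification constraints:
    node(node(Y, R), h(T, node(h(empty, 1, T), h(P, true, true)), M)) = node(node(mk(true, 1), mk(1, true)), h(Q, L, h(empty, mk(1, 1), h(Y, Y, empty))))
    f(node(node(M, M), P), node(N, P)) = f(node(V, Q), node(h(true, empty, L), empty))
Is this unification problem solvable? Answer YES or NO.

Decompose node/2: node(Y, R) = node(mk(true, 1), mk(1, true)),  h(T, node(h(empty, 1, T), h(P, true, true)), M) = h(Q, L, h(empty, mk(1, 1), h(Y, Y, empty))).
Decompose node/2: Y = mk(true, 1),  R = mk(1, true).
Bind Y := mk(true, 1); substituting into the one remaining equation that mentions Y gives: h(T, node(h(empty, 1, T), h(P, true, true)), M) = h(Q, L, h(empty, mk(1, 1), h(mk(true, 1), mk(true, 1), empty))).
Bind R := mk(1, true); no other remaining equation mentions R.
Decompose h/3: T = Q,  node(h(empty, 1, T), h(P, true, true)) = L,  M = h(empty, mk(1, 1), h(mk(true, 1), mk(true, 1), empty)).
Bind T := Q; substituting into the one remaining equation that mentions T gives: node(h(empty, 1, Q), h(P, true, true)) = L.
Bind L := node(h(empty, 1, Q), h(P, true, true)); substituting into the one remaining equation that mentions L gives: f(node(node(M, M), P), node(N, P)) = f(node(V, Q), node(h(true, empty, node(h(empty, 1, Q), h(P, true, true))), empty)).
Bind M := h(empty, mk(1, 1), h(mk(true, 1), mk(true, 1), empty)); substituting into the remaining equation gives: f(node(node(h(empty, mk(1, 1), h(mk(true, 1), mk(true, 1), empty)), h(empty, mk(1, 1), h(mk(true, 1), mk(true, 1), empty))), P), node(N, P)) = f(node(V, Q), node(h(true, empty, node(h(empty, 1, Q), h(P, true, true))), empty)).
Decompose f/2: node(node(h(empty, mk(1, 1), h(mk(true, 1), mk(true, 1), empty)), h(empty, mk(1, 1), h(mk(true, 1), mk(true, 1), empty))), P) = node(V, Q),  node(N, P) = node(h(true, empty, node(h(empty, 1, Q), h(P, true, true))), empty).
Decompose node/2: node(h(empty, mk(1, 1), h(mk(true, 1), mk(true, 1), empty)), h(empty, mk(1, 1), h(mk(true, 1), mk(true, 1), empty))) = V,  P = Q.
Bind V := node(h(empty, mk(1, 1), h(mk(true, 1), mk(true, 1), empty)), h(empty, mk(1, 1), h(mk(true, 1), mk(true, 1), empty))); no other remaining equation mentions V.
Bind P := Q; substituting into the remaining equation gives: node(N, Q) = node(h(true, empty, node(h(empty, 1, Q), h(Q, true, true))), empty). Substituting into the earlier binding gives L := node(h(empty, 1, Q), h(Q, true, true)).
Decompose node/2: N = h(true, empty, node(h(empty, 1, Q), h(Q, true, true))),  Q = empty.
Bind N := h(true, empty, node(h(empty, 1, Q), h(Q, true, true))); no other remaining equation mentions N.
Bind Q := empty. Substituting into the earlier bindings gives T := empty, L := node(h(empty, 1, empty), h(empty, true, true)), P := empty, N := h(true, empty, node(h(empty, 1, empty), h(empty, true, true))).
No equations remain and no clash or occurs-check failure arose, so a unifier exists.

YES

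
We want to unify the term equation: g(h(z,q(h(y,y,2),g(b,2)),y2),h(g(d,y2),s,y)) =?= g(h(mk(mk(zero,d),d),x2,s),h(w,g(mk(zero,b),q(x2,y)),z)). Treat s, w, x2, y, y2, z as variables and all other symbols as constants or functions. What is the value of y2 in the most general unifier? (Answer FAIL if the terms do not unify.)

Decompose g/2: h(z,q(h(y,y,2),g(b,2)),y2) =?= h(mk(mk(zero,d),d),x2,s),  h(g(d,y2),s,y) =?= h(w,g(mk(zero,b),q(x2,y)),z).
Decompose h/3: z =?= mk(mk(zero,d),d),  q(h(y,y,2),g(b,2)) =?= x2,  y2 =?= s.
Bind z := mk(mk(zero,d),d); substituting into the one remaining equation that mentions z gives: h(g(d,y2),s,y) =?= h(w,g(mk(zero,b),q(x2,y)),mk(mk(zero,d),d)).
Bind x2 := q(h(y,y,2),g(b,2)); substituting into the one remaining equation that mentions x2 gives: h(g(d,y2),s,y) =?= h(w,g(mk(zero,b),q(q(h(y,y,2),g(b,2)),y)),mk(mk(zero,d),d)).
Bind y2 := s; substituting into the remaining equation gives: h(g(d,s),s,y) =?= h(w,g(mk(zero,b),q(q(h(y,y,2),g(b,2)),y)),mk(mk(zero,d),d)).
Decompose h/3: g(d,s) =?= w,  s =?= g(mk(zero,b),q(q(h(y,y,2),g(b,2)),y)),  y =?= mk(mk(zero,d),d).
Bind w := g(d,s); no other remaining equation mentions w.
Bind s := g(mk(zero,b),q(q(h(y,y,2),g(b,2)),y)); no other remaining equation mentions s. Substituting into the earlier bindings gives y2 := g(mk(zero,b),q(q(h(y,y,2),g(b,2)),y)), w := g(d,g(mk(zero,b),q(q(h(y,y,2),g(b,2)),y))).
Bind y := mk(mk(zero,d),d). Substituting into the earlier bindings gives x2 := q(h(mk(mk(zero,d),d),mk(mk(zero,d),d),2),g(b,2)), y2 := g(mk(zero,b),q(q(h(mk(mk(zero,d),d),mk(mk(zero,d),d),2),g(b,2)),mk(mk(zero,d),d))), w := g(d,g(mk(zero,b),q(q(h(mk(mk(zero,d),d),mk(mk(zero,d),d),2),g(b,2)),mk(mk(zero,d),d)))), s := g(mk(zero,b),q(q(h(mk(mk(zero,d),d),mk(mk(zero,d),d),2),g(b,2)),mk(mk(zero,d),d))).
MGU = { z := mk(mk(zero,d),d), x2 := q(h(mk(mk(zero,d),d),mk(mk(zero,d),d),2),g(b,2)), y2 := g(mk(zero,b),q(q(h(mk(mk(zero,d),d),mk(mk(zero,d),d),2),g(b,2)),mk(mk(zero,d),d))), w := g(d,g(mk(zero,b),q(q(h(mk(mk(zero,d),d),mk(mk(zero,d),d),2),g(b,2)),mk(mk(zero,d),d)))), s := g(mk(zero,b),q(q(h(mk(mk(zero,d),d),mk(mk(zero,d),d),2),g(b,2)),mk(mk(zero,d),d))), y := mk(mk(zero,d),d) }, so y2 := g(mk(zero,b),q(q(h(mk(mk(zero,d),d),mk(mk(zero,d),d),2),g(b,2)),mk(mk(zero,d),d))).

g(mk(zero,b),q(q(h(mk(mk(zero,d),d),mk(mk(zero,d),d),2),g(b,2)),mk(mk(zero,d),d)))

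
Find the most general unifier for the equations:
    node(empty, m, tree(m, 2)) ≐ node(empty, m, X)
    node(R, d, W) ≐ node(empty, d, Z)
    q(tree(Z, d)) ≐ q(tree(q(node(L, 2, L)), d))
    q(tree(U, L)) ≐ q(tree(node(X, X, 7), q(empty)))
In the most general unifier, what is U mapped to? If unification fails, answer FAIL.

Decompose node/3: empty ≐ empty,  m ≐ m,  tree(m, 2) ≐ X.
Delete trivial equation empty ≐ empty.
Delete trivial equation m ≐ m.
Bind X := tree(m, 2); substituting into the one remaining equation that mentions X gives: q(tree(U, L)) ≐ q(tree(node(tree(m, 2), tree(m, 2), 7), q(empty))).
Decompose node/3: R ≐ empty,  d ≐ d,  W ≐ Z.
Bind R := empty; no other remaining equation mentions R.
Delete trivial equation d ≐ d.
Bind W := Z; no other remaining equation mentions W.
Decompose q/1: tree(Z, d) ≐ tree(q(node(L, 2, L)), d).
Decompose tree/2: Z ≐ q(node(L, 2, L)),  d ≐ d.
Bind Z := q(node(L, 2, L)); no other remaining equation mentions Z. Substituting into the earlier binding gives W := q(node(L, 2, L)).
Delete trivial equation d ≐ d.
Decompose q/1: tree(U, L) ≐ tree(node(tree(m, 2), tree(m, 2), 7), q(empty)).
Decompose tree/2: U ≐ node(tree(m, 2), tree(m, 2), 7),  L ≐ q(empty).
Bind U := node(tree(m, 2), tree(m, 2), 7); no other remaining equation mentions U.
Bind L := q(empty). Substituting into the earlier bindings gives W := q(node(q(empty), 2, q(empty))), Z := q(node(q(empty), 2, q(empty))).
MGU = { X -> tree(m, 2), R -> empty, W -> q(node(q(empty), 2, q(empty))), Z -> q(node(q(empty), 2, q(empty))), U -> node(tree(m, 2), tree(m, 2), 7), L -> q(empty) }, so U -> node(tree(m, 2), tree(m, 2), 7).

node(tree(m, 2), tree(m, 2), 7)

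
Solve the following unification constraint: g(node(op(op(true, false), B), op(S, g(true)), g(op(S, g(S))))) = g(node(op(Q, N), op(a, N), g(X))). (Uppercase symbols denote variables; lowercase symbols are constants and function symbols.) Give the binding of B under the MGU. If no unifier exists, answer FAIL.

g(true)

Decompose g/1: node(op(op(true, false), B), op(S, g(true)), g(op(S, g(S)))) = node(op(Q, N), op(a, N), g(X)).
Decompose node/3: op(op(true, false), B) = op(Q, N),  op(S, g(true)) = op(a, N),  g(op(S, g(S))) = g(X).
Decompose op/2: op(true, false) = Q,  B = N.
Bind Q := op(true, false); no other remaining equation mentions Q.
Bind B := N; no other remaining equation mentions B.
Decompose op/2: S = a,  g(true) = N.
Bind S := a; substituting into the one remaining equation that mentions S gives: g(op(a, g(a))) = g(X).
Bind N := g(true); no other remaining equation mentions N. Substituting into the earlier binding gives B := g(true).
Decompose g/1: op(a, g(a)) = X.
Bind X := op(a, g(a)).
MGU = { Q ↦ op(true, false), B ↦ g(true), S ↦ a, N ↦ g(true), X ↦ op(a, g(a)) }, so B ↦ g(true).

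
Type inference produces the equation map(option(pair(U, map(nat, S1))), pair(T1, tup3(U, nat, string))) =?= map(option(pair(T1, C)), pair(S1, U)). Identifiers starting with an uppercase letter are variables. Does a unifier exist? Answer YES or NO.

Decompose map/2: option(pair(U, map(nat, S1))) =?= option(pair(T1, C)),  pair(T1, tup3(U, nat, string)) =?= pair(S1, U).
Decompose option/1: pair(U, map(nat, S1)) =?= pair(T1, C).
Decompose pair/2: U =?= T1,  map(nat, S1) =?= C.
Bind U := T1; substituting into the one remaining equation that mentions U gives: pair(T1, tup3(T1, nat, string)) =?= pair(S1, T1).
Bind C := map(nat, S1); no other remaining equation mentions C.
Decompose pair/2: T1 =?= S1,  tup3(T1, nat, string) =?= T1.
Bind T1 := S1; substituting into the remaining equation gives: tup3(S1, nat, string) =?= S1. Substituting into the earlier binding gives U := S1.
Occurs check fails: S1 occurs in tup3(S1, nat, string); the equation S1 =?= tup3(S1, nat, string) has no finite solution.

NO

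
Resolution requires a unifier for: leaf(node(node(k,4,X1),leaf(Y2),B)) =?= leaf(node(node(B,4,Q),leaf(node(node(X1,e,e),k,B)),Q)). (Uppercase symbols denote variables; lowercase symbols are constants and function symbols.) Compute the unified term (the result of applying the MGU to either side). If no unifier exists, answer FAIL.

leaf(node(node(k,4,k),leaf(node(node(k,e,e),k,k)),k))

Decompose leaf/1: node(node(k,4,X1),leaf(Y2),B) =?= node(node(B,4,Q),leaf(node(node(X1,e,e),k,B)),Q).
Decompose node/3: node(k,4,X1) =?= node(B,4,Q),  leaf(Y2) =?= leaf(node(node(X1,e,e),k,B)),  B =?= Q.
Decompose node/3: k =?= B,  4 =?= 4,  X1 =?= Q.
Bind B := k; substituting into the 2 remaining equations that mention B gives: leaf(Y2) =?= leaf(node(node(X1,e,e),k,k)),  k =?= Q.
Delete trivial equation 4 =?= 4.
Bind X1 := Q; substituting into the one remaining equation that mentions X1 gives: leaf(Y2) =?= leaf(node(node(Q,e,e),k,k)).
Decompose leaf/1: Y2 =?= node(node(Q,e,e),k,k).
Bind Y2 := node(node(Q,e,e),k,k); no other remaining equation mentions Y2.
Bind Q := k. Substituting into the earlier bindings gives X1 := k, Y2 := node(node(k,e,e),k,k).
Applying the MGU to either side gives leaf(node(node(k,4,k),leaf(node(node(k,e,e),k,k)),k)).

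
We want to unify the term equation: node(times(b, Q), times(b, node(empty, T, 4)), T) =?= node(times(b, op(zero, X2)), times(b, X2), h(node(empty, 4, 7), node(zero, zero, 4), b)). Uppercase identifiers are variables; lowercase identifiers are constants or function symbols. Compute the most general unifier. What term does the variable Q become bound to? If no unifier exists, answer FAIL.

op(zero, node(empty, h(node(empty, 4, 7), node(zero, zero, 4), b), 4))

Decompose node/3: times(b, Q) =?= times(b, op(zero, X2)),  times(b, node(empty, T, 4)) =?= times(b, X2),  T =?= h(node(empty, 4, 7), node(zero, zero, 4), b).
Decompose times/2: b =?= b,  Q =?= op(zero, X2).
Delete trivial equation b =?= b.
Bind Q := op(zero, X2); no other remaining equation mentions Q.
Decompose times/2: b =?= b,  node(empty, T, 4) =?= X2.
Delete trivial equation b =?= b.
Bind X2 := node(empty, T, 4); no other remaining equation mentions X2. Substituting into the earlier binding gives Q := op(zero, node(empty, T, 4)).
Bind T := h(node(empty, 4, 7), node(zero, zero, 4), b). Substituting into the earlier bindings gives Q := op(zero, node(empty, h(node(empty, 4, 7), node(zero, zero, 4), b), 4)), X2 := node(empty, h(node(empty, 4, 7), node(zero, zero, 4), b), 4).
MGU = { Q -> op(zero, node(empty, h(node(empty, 4, 7), node(zero, zero, 4), b), 4)), X2 -> node(empty, h(node(empty, 4, 7), node(zero, zero, 4), b), 4), T -> h(node(empty, 4, 7), node(zero, zero, 4), b) }, so Q -> op(zero, node(empty, h(node(empty, 4, 7), node(zero, zero, 4), b), 4)).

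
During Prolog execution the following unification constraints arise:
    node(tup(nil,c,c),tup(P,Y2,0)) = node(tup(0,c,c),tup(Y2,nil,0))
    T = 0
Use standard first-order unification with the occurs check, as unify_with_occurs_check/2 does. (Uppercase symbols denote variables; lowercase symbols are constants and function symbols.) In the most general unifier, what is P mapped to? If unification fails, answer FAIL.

FAIL

Decompose node/2: tup(nil,c,c) = tup(0,c,c),  tup(P,Y2,0) = tup(Y2,nil,0).
Decompose tup/3: nil = 0,  c = c,  c = c.
Clash: constants nil and 0 differ; no unifier exists.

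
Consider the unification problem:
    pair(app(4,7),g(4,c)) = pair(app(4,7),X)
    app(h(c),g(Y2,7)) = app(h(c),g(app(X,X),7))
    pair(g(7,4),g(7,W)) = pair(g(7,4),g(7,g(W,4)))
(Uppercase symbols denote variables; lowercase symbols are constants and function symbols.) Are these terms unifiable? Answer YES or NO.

NO

Decompose pair/2: app(4,7) = app(4,7),  g(4,c) = X.
Delete trivial equation app(4,7) = app(4,7).
Bind X := g(4,c); substituting into the one remaining equation that mentions X gives: app(h(c),g(Y2,7)) = app(h(c),g(app(g(4,c),g(4,c)),7)).
Decompose app/2: h(c) = h(c),  g(Y2,7) = g(app(g(4,c),g(4,c)),7).
Delete trivial equation h(c) = h(c).
Decompose g/2: Y2 = app(g(4,c),g(4,c)),  7 = 7.
Bind Y2 := app(g(4,c),g(4,c)); no other remaining equation mentions Y2.
Delete trivial equation 7 = 7.
Decompose pair/2: g(7,4) = g(7,4),  g(7,W) = g(7,g(W,4)).
Delete trivial equation g(7,4) = g(7,4).
Decompose g/2: 7 = 7,  W = g(W,4).
Delete trivial equation 7 = 7.
Occurs check fails: W occurs in g(W,4); the equation W = g(W,4) has no finite solution.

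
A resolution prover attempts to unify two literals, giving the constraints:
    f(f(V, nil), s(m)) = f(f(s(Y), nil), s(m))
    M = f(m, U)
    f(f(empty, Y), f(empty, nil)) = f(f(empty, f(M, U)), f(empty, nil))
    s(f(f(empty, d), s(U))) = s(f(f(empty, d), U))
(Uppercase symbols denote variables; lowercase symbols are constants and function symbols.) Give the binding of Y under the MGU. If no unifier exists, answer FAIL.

FAIL

Decompose f/2: f(V, nil) = f(s(Y), nil),  s(m) = s(m).
Decompose f/2: V = s(Y),  nil = nil.
Bind V := s(Y); no other remaining equation mentions V.
Delete trivial equation nil = nil.
Delete trivial equation s(m) = s(m).
Bind M := f(m, U); substituting into the one remaining equation that mentions M gives: f(f(empty, Y), f(empty, nil)) = f(f(empty, f(f(m, U), U)), f(empty, nil)).
Decompose f/2: f(empty, Y) = f(empty, f(f(m, U), U)),  f(empty, nil) = f(empty, nil).
Decompose f/2: empty = empty,  Y = f(f(m, U), U).
Delete trivial equation empty = empty.
Bind Y := f(f(m, U), U); no other remaining equation mentions Y. Substituting into the earlier binding gives V := s(f(f(m, U), U)).
Delete trivial equation f(empty, nil) = f(empty, nil).
Decompose s/1: f(f(empty, d), s(U)) = f(f(empty, d), U).
Decompose f/2: f(empty, d) = f(empty, d),  s(U) = U.
Delete trivial equation f(empty, d) = f(empty, d).
Occurs check fails: U occurs in s(U); the equation U = s(U) has no finite solution.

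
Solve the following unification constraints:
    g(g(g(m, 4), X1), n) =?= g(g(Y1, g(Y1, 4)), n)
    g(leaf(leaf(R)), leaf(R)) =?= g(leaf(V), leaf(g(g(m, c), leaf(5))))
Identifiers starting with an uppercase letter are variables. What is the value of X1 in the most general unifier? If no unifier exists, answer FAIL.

g(g(m, 4), 4)

Decompose g/2: g(g(m, 4), X1) =?= g(Y1, g(Y1, 4)),  n =?= n.
Decompose g/2: g(m, 4) =?= Y1,  X1 =?= g(Y1, 4).
Bind Y1 := g(m, 4); substituting into the one remaining equation that mentions Y1 gives: X1 =?= g(g(m, 4), 4).
Bind X1 := g(g(m, 4), 4); no other remaining equation mentions X1.
Delete trivial equation n =?= n.
Decompose g/2: leaf(leaf(R)) =?= leaf(V),  leaf(R) =?= leaf(g(g(m, c), leaf(5))).
Decompose leaf/1: leaf(R) =?= V.
Bind V := leaf(R); no other remaining equation mentions V.
Decompose leaf/1: R =?= g(g(m, c), leaf(5)).
Bind R := g(g(m, c), leaf(5)). Substituting into the earlier binding gives V := leaf(g(g(m, c), leaf(5))).
MGU = { Y1 -> g(m, 4), X1 -> g(g(m, 4), 4), V -> leaf(g(g(m, c), leaf(5))), R -> g(g(m, c), leaf(5)) }, so X1 -> g(g(m, 4), 4).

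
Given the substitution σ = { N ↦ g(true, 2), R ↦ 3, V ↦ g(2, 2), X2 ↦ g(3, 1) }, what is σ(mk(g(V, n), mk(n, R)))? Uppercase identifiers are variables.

mk(g(g(2, 2), n), mk(n, 3))

Replace each occurrence of R with 3.
Replace each occurrence of V with g(2, 2).
Result: mk(g(g(2, 2), n), mk(n, 3)).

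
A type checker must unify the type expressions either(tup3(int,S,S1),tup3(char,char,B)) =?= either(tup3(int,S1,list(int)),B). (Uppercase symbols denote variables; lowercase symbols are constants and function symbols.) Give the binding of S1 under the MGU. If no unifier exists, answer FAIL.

FAIL

Decompose either/2: tup3(int,S,S1) =?= tup3(int,S1,list(int)),  tup3(char,char,B) =?= B.
Decompose tup3/3: int =?= int,  S =?= S1,  S1 =?= list(int).
Delete trivial equation int =?= int.
Bind S := S1; no other remaining equation mentions S.
Bind S1 := list(int); no other remaining equation mentions S1. Substituting into the earlier binding gives S := list(int).
Occurs check fails: B occurs in tup3(char,char,B); the equation B =?= tup3(char,char,B) has no finite solution.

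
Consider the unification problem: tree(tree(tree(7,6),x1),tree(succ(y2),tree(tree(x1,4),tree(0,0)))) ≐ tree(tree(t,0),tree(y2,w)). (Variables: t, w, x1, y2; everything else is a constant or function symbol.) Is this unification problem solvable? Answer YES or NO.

Decompose tree/2: tree(tree(7,6),x1) ≐ tree(t,0),  tree(succ(y2),tree(tree(x1,4),tree(0,0))) ≐ tree(y2,w).
Decompose tree/2: tree(7,6) ≐ t,  x1 ≐ 0.
Bind t := tree(7,6); no other remaining equation mentions t.
Bind x1 := 0; substituting into the remaining equation gives: tree(succ(y2),tree(tree(0,4),tree(0,0))) ≐ tree(y2,w).
Decompose tree/2: succ(y2) ≐ y2,  tree(tree(0,4),tree(0,0)) ≐ w.
Occurs check fails: y2 occurs in succ(y2); the equation y2 ≐ succ(y2) has no finite solution.

NO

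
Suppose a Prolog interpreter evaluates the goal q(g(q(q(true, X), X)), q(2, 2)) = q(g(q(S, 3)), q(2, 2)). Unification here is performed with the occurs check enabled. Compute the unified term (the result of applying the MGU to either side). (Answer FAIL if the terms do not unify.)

q(g(q(q(true, 3), 3)), q(2, 2))

Decompose q/2: g(q(q(true, X), X)) = g(q(S, 3)),  q(2, 2) = q(2, 2).
Decompose g/1: q(q(true, X), X) = q(S, 3).
Decompose q/2: q(true, X) = S,  X = 3.
Bind S := q(true, X); no other remaining equation mentions S.
Bind X := 3; no other remaining equation mentions X. Substituting into the earlier binding gives S := q(true, 3).
Delete trivial equation q(2, 2) = q(2, 2).
Applying the MGU to either side gives q(g(q(q(true, 3), 3)), q(2, 2)).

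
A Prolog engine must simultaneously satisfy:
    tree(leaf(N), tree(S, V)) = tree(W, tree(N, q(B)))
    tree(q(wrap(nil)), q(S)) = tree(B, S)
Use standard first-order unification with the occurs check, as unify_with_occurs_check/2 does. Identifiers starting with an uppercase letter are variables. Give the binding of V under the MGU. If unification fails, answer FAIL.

FAIL

Decompose tree/2: leaf(N) = W,  tree(S, V) = tree(N, q(B)).
Bind W := leaf(N); no other remaining equation mentions W.
Decompose tree/2: S = N,  V = q(B).
Bind S := N; substituting into the one remaining equation that mentions S gives: tree(q(wrap(nil)), q(N)) = tree(B, N).
Bind V := q(B); no other remaining equation mentions V.
Decompose tree/2: q(wrap(nil)) = B,  q(N) = N.
Bind B := q(wrap(nil)); no other remaining equation mentions B. Substituting into the earlier binding gives V := q(q(wrap(nil))).
Occurs check fails: N occurs in q(N); the equation N = q(N) has no finite solution.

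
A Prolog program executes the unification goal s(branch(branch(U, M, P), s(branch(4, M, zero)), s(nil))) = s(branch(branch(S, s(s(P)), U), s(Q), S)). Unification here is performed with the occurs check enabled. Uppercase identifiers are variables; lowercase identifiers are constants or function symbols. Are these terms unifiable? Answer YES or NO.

YES

Decompose s/1: branch(branch(U, M, P), s(branch(4, M, zero)), s(nil)) = branch(branch(S, s(s(P)), U), s(Q), S).
Decompose branch/3: branch(U, M, P) = branch(S, s(s(P)), U),  s(branch(4, M, zero)) = s(Q),  s(nil) = S.
Decompose branch/3: U = S,  M = s(s(P)),  P = U.
Bind U := S; substituting into the one remaining equation that mentions U gives: P = S.
Bind M := s(s(P)); substituting into the one remaining equation that mentions M gives: s(branch(4, s(s(P)), zero)) = s(Q).
Bind P := S; substituting into the one remaining equation that mentions P gives: s(branch(4, s(s(S)), zero)) = s(Q). Substituting into the earlier binding gives M := s(s(S)).
Decompose s/1: branch(4, s(s(S)), zero) = Q.
Bind Q := branch(4, s(s(S)), zero); no other remaining equation mentions Q.
Bind S := s(nil). Substituting into the earlier bindings gives U := s(nil), M := s(s(s(nil))), P := s(nil), Q := branch(4, s(s(s(nil))), zero).
No equations remain and no clash or occurs-check failure arose, so a unifier exists.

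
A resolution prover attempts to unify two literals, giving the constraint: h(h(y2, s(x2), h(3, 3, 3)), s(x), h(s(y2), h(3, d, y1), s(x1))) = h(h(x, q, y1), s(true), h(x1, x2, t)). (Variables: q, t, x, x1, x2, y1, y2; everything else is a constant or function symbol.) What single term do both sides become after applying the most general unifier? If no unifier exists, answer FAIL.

Decompose h/3: h(y2, s(x2), h(3, 3, 3)) = h(x, q, y1),  s(x) = s(true),  h(s(y2), h(3, d, y1), s(x1)) = h(x1, x2, t).
Decompose h/3: y2 = x,  s(x2) = q,  h(3, 3, 3) = y1.
Bind y2 := x; substituting into the one remaining equation that mentions y2 gives: h(s(x), h(3, d, y1), s(x1)) = h(x1, x2, t).
Bind q := s(x2); no other remaining equation mentions q.
Bind y1 := h(3, 3, 3); substituting into the one remaining equation that mentions y1 gives: h(s(x), h(3, d, h(3, 3, 3)), s(x1)) = h(x1, x2, t).
Decompose s/1: x = true.
Bind x := true; substituting into the remaining equation gives: h(s(true), h(3, d, h(3, 3, 3)), s(x1)) = h(x1, x2, t). Substituting into the earlier binding gives y2 := true.
Decompose h/3: s(true) = x1,  h(3, d, h(3, 3, 3)) = x2,  s(x1) = t.
Bind x1 := s(true); substituting into the one remaining equation that mentions x1 gives: s(s(true)) = t.
Bind x2 := h(3, d, h(3, 3, 3)); no other remaining equation mentions x2. Substituting into the earlier binding gives q := s(h(3, d, h(3, 3, 3))).
Bind t := s(s(true)).
Applying the MGU to either side gives h(h(true, s(h(3, d, h(3, 3, 3))), h(3, 3, 3)), s(true), h(s(true), h(3, d, h(3, 3, 3)), s(s(true)))).

h(h(true, s(h(3, d, h(3, 3, 3))), h(3, 3, 3)), s(true), h(s(true), h(3, d, h(3, 3, 3)), s(s(true))))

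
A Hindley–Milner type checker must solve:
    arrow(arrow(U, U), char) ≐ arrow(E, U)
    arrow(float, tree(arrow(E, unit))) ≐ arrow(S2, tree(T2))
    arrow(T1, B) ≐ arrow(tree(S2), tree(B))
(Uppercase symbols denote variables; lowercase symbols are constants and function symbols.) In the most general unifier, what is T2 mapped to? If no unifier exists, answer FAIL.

FAIL

Decompose arrow/2: arrow(U, U) ≐ E,  char ≐ U.
Bind E := arrow(U, U); substituting into the one remaining equation that mentions E gives: arrow(float, tree(arrow(arrow(U, U), unit))) ≐ arrow(S2, tree(T2)).
Bind U := char; substituting into the one remaining equation that mentions U gives: arrow(float, tree(arrow(arrow(char, char), unit))) ≐ arrow(S2, tree(T2)). Substituting into the earlier binding gives E := arrow(char, char).
Decompose arrow/2: float ≐ S2,  tree(arrow(arrow(char, char), unit)) ≐ tree(T2).
Bind S2 := float; substituting into the one remaining equation that mentions S2 gives: arrow(T1, B) ≐ arrow(tree(float), tree(B)).
Decompose tree/1: arrow(arrow(char, char), unit) ≐ T2.
Bind T2 := arrow(arrow(char, char), unit); no other remaining equation mentions T2.
Decompose arrow/2: T1 ≐ tree(float),  B ≐ tree(B).
Bind T1 := tree(float); no other remaining equation mentions T1.
Occurs check fails: B occurs in tree(B); the equation B ≐ tree(B) has no finite solution.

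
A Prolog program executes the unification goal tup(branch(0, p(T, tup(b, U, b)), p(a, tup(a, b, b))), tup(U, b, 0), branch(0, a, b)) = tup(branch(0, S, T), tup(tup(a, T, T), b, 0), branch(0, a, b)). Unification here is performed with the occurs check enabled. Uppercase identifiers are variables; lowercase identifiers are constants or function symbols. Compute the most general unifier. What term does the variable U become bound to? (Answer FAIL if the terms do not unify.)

tup(a, p(a, tup(a, b, b)), p(a, tup(a, b, b)))

Decompose tup/3: branch(0, p(T, tup(b, U, b)), p(a, tup(a, b, b))) = branch(0, S, T),  tup(U, b, 0) = tup(tup(a, T, T), b, 0),  branch(0, a, b) = branch(0, a, b).
Decompose branch/3: 0 = 0,  p(T, tup(b, U, b)) = S,  p(a, tup(a, b, b)) = T.
Delete trivial equation 0 = 0.
Bind S := p(T, tup(b, U, b)); no other remaining equation mentions S.
Bind T := p(a, tup(a, b, b)); substituting into the one remaining equation that mentions T gives: tup(U, b, 0) = tup(tup(a, p(a, tup(a, b, b)), p(a, tup(a, b, b))), b, 0). Substituting into the earlier binding gives S := p(p(a, tup(a, b, b)), tup(b, U, b)).
Decompose tup/3: U = tup(a, p(a, tup(a, b, b)), p(a, tup(a, b, b))),  b = b,  0 = 0.
Bind U := tup(a, p(a, tup(a, b, b)), p(a, tup(a, b, b))); no other remaining equation mentions U. Substituting into the earlier binding gives S := p(p(a, tup(a, b, b)), tup(b, tup(a, p(a, tup(a, b, b)), p(a, tup(a, b, b))), b)).
Delete trivial equation b = b.
Delete trivial equation 0 = 0.
Delete trivial equation branch(0, a, b) = branch(0, a, b).
MGU = { S = p(p(a, tup(a, b, b)), tup(b, tup(a, p(a, tup(a, b, b)), p(a, tup(a, b, b))), b)), T = p(a, tup(a, b, b)), U = tup(a, p(a, tup(a, b, b)), p(a, tup(a, b, b))) }, so U = tup(a, p(a, tup(a, b, b)), p(a, tup(a, b, b))).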